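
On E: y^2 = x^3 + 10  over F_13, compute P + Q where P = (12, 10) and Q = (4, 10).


P != Q, so use the chord formula.
s = (y2 - y1) / (x2 - x1) = (0) / (5) mod 13 = 0
x3 = s^2 - x1 - x2 mod 13 = 0^2 - 12 - 4 = 10
y3 = s (x1 - x3) - y1 mod 13 = 0 * (12 - 10) - 10 = 3

P + Q = (10, 3)


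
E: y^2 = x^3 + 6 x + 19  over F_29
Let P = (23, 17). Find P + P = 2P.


Doubling: s = (3 x1^2 + a) / (2 y1)
s = (3*23^2 + 6) / (2*17) mod 29 = 17
x3 = s^2 - 2 x1 mod 29 = 17^2 - 2*23 = 11
y3 = s (x1 - x3) - y1 mod 29 = 17 * (23 - 11) - 17 = 13

2P = (11, 13)


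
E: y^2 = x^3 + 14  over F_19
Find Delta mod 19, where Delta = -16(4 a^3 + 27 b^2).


4 a^3 + 27 b^2 = 4*0^3 + 27*14^2 = 0 + 5292 = 5292
Delta = -16 * (5292) = -84672
Delta mod 19 = 11

Delta = 11 (mod 19)


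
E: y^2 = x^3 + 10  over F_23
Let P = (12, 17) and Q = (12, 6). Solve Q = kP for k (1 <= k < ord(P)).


Enumerate multiples of P until we hit Q = (12, 6):
  1P = (12, 17)
  2P = (7, 10)
  3P = (17, 22)
  4P = (18, 0)
  5P = (17, 1)
  6P = (7, 13)
  7P = (12, 6)
Match found at i = 7.

k = 7


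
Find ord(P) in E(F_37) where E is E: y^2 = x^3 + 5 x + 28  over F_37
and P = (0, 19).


Compute successive multiples of P until we hit O:
  1P = (0, 19)
  2P = (25, 4)
  3P = (2, 34)
  4P = (8, 32)
  5P = (1, 21)
  6P = (3, 12)
  7P = (23, 10)
  8P = (18, 17)
  ... (continuing to 46P)
  46P = O

ord(P) = 46


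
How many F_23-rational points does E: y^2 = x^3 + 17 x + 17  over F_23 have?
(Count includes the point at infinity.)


For each x in F_23, count y with y^2 = x^3 + 17 x + 17 mod 23:
  x = 1: RHS = 12, y in [9, 14]  -> 2 point(s)
  x = 2: RHS = 13, y in [6, 17]  -> 2 point(s)
  x = 3: RHS = 3, y in [7, 16]  -> 2 point(s)
  x = 6: RHS = 13, y in [6, 17]  -> 2 point(s)
  x = 9: RHS = 2, y in [5, 18]  -> 2 point(s)
  x = 14: RHS = 9, y in [3, 20]  -> 2 point(s)
  x = 15: RHS = 13, y in [6, 17]  -> 2 point(s)
  x = 19: RHS = 0, y in [0]  -> 1 point(s)
  x = 20: RHS = 8, y in [10, 13]  -> 2 point(s)
Affine points: 17. Add the point at infinity: total = 18.

#E(F_23) = 18


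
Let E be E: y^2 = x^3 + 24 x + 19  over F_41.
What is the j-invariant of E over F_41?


Delta = -16(4 a^3 + 27 b^2) mod 41 = 15
-1728 * (4 a)^3 = -1728 * (4*24)^3 mod 41 = 18
j = 18 * 15^(-1) mod 41 = 34

j = 34 (mod 41)


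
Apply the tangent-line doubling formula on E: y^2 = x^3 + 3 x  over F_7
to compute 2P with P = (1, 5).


Doubling: s = (3 x1^2 + a) / (2 y1)
s = (3*1^2 + 3) / (2*5) mod 7 = 2
x3 = s^2 - 2 x1 mod 7 = 2^2 - 2*1 = 2
y3 = s (x1 - x3) - y1 mod 7 = 2 * (1 - 2) - 5 = 0

2P = (2, 0)


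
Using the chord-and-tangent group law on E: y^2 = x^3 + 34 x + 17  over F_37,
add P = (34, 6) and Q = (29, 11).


P != Q, so use the chord formula.
s = (y2 - y1) / (x2 - x1) = (5) / (32) mod 37 = 36
x3 = s^2 - x1 - x2 mod 37 = 36^2 - 34 - 29 = 12
y3 = s (x1 - x3) - y1 mod 37 = 36 * (34 - 12) - 6 = 9

P + Q = (12, 9)


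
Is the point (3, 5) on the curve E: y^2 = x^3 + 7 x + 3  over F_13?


Check whether y^2 = x^3 + 7 x + 3 (mod 13) for (x, y) = (3, 5).
LHS: y^2 = 5^2 mod 13 = 12
RHS: x^3 + 7 x + 3 = 3^3 + 7*3 + 3 mod 13 = 12
LHS = RHS

Yes, on the curve


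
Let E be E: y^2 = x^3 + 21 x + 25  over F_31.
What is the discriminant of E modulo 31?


4 a^3 + 27 b^2 = 4*21^3 + 27*25^2 = 37044 + 16875 = 53919
Delta = -16 * (53919) = -862704
Delta mod 31 = 26

Delta = 26 (mod 31)


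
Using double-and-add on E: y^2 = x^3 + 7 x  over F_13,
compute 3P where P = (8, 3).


k = 3 = 11_2 (binary, LSB first: 11)
Double-and-add from P = (8, 3):
  bit 0 = 1: acc = O + (8, 3) = (8, 3)
  bit 1 = 1: acc = (8, 3) + (9, 5) = (0, 0)

3P = (0, 0)


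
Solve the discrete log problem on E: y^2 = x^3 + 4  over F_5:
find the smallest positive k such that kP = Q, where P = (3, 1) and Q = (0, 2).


Enumerate multiples of P until we hit Q = (0, 2):
  1P = (3, 1)
  2P = (0, 2)
Match found at i = 2.

k = 2


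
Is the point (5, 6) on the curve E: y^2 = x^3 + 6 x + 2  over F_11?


Check whether y^2 = x^3 + 6 x + 2 (mod 11) for (x, y) = (5, 6).
LHS: y^2 = 6^2 mod 11 = 3
RHS: x^3 + 6 x + 2 = 5^3 + 6*5 + 2 mod 11 = 3
LHS = RHS

Yes, on the curve


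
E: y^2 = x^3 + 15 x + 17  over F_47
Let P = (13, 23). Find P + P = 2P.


Doubling: s = (3 x1^2 + a) / (2 y1)
s = (3*13^2 + 15) / (2*23) mod 47 = 42
x3 = s^2 - 2 x1 mod 47 = 42^2 - 2*13 = 46
y3 = s (x1 - x3) - y1 mod 47 = 42 * (13 - 46) - 23 = 1

2P = (46, 1)


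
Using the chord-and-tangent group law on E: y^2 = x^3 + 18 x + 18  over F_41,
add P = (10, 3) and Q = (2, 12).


P != Q, so use the chord formula.
s = (y2 - y1) / (x2 - x1) = (9) / (33) mod 41 = 4
x3 = s^2 - x1 - x2 mod 41 = 4^2 - 10 - 2 = 4
y3 = s (x1 - x3) - y1 mod 41 = 4 * (10 - 4) - 3 = 21

P + Q = (4, 21)


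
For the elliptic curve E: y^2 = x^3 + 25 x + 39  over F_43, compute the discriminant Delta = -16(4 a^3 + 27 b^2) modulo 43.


4 a^3 + 27 b^2 = 4*25^3 + 27*39^2 = 62500 + 41067 = 103567
Delta = -16 * (103567) = -1657072
Delta mod 43 = 19

Delta = 19 (mod 43)


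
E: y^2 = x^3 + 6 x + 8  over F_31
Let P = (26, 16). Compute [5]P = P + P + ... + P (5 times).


k = 5 = 101_2 (binary, LSB first: 101)
Double-and-add from P = (26, 16):
  bit 0 = 1: acc = O + (26, 16) = (26, 16)
  bit 1 = 0: acc unchanged = (26, 16)
  bit 2 = 1: acc = (26, 16) + (30, 30) = (26, 15)

5P = (26, 15)


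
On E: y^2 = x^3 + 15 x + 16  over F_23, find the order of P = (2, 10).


Compute successive multiples of P until we hit O:
  1P = (2, 10)
  2P = (8, 21)
  3P = (17, 20)
  4P = (7, 2)
  5P = (0, 19)
  6P = (1, 20)
  7P = (5, 20)
  8P = (22, 0)
  ... (continuing to 16P)
  16P = O

ord(P) = 16


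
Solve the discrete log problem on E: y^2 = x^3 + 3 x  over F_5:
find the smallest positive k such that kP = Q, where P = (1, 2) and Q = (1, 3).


Enumerate multiples of P until we hit Q = (1, 3):
  1P = (1, 2)
  2P = (4, 1)
  3P = (4, 4)
  4P = (1, 3)
Match found at i = 4.

k = 4


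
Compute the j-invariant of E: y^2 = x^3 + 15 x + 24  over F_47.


Delta = -16(4 a^3 + 27 b^2) mod 47 = 45
-1728 * (4 a)^3 = -1728 * (4*15)^3 mod 47 = 9
j = 9 * 45^(-1) mod 47 = 19

j = 19 (mod 47)


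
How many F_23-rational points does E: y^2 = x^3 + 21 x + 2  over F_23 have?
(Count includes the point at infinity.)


For each x in F_23, count y with y^2 = x^3 + 21 x + 2 mod 23:
  x = 0: RHS = 2, y in [5, 18]  -> 2 point(s)
  x = 1: RHS = 1, y in [1, 22]  -> 2 point(s)
  x = 2: RHS = 6, y in [11, 12]  -> 2 point(s)
  x = 3: RHS = 0, y in [0]  -> 1 point(s)
  x = 4: RHS = 12, y in [9, 14]  -> 2 point(s)
  x = 5: RHS = 2, y in [5, 18]  -> 2 point(s)
  x = 7: RHS = 9, y in [3, 20]  -> 2 point(s)
  x = 9: RHS = 0, y in [0]  -> 1 point(s)
  x = 10: RHS = 16, y in [4, 19]  -> 2 point(s)
  x = 11: RHS = 0, y in [0]  -> 1 point(s)
  x = 12: RHS = 4, y in [2, 21]  -> 2 point(s)
  x = 14: RHS = 4, y in [2, 21]  -> 2 point(s)
  x = 15: RHS = 12, y in [9, 14]  -> 2 point(s)
  x = 16: RHS = 18, y in [8, 15]  -> 2 point(s)
  x = 18: RHS = 2, y in [5, 18]  -> 2 point(s)
  x = 20: RHS = 4, y in [2, 21]  -> 2 point(s)
  x = 22: RHS = 3, y in [7, 16]  -> 2 point(s)
Affine points: 31. Add the point at infinity: total = 32.

#E(F_23) = 32


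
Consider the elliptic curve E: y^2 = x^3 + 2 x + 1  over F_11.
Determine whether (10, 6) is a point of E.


Check whether y^2 = x^3 + 2 x + 1 (mod 11) for (x, y) = (10, 6).
LHS: y^2 = 6^2 mod 11 = 3
RHS: x^3 + 2 x + 1 = 10^3 + 2*10 + 1 mod 11 = 9
LHS != RHS

No, not on the curve


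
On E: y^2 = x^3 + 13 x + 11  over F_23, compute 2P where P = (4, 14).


Doubling: s = (3 x1^2 + a) / (2 y1)
s = (3*4^2 + 13) / (2*14) mod 23 = 3
x3 = s^2 - 2 x1 mod 23 = 3^2 - 2*4 = 1
y3 = s (x1 - x3) - y1 mod 23 = 3 * (4 - 1) - 14 = 18

2P = (1, 18)


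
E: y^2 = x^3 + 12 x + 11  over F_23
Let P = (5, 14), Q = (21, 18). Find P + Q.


P != Q, so use the chord formula.
s = (y2 - y1) / (x2 - x1) = (4) / (16) mod 23 = 6
x3 = s^2 - x1 - x2 mod 23 = 6^2 - 5 - 21 = 10
y3 = s (x1 - x3) - y1 mod 23 = 6 * (5 - 10) - 14 = 2

P + Q = (10, 2)


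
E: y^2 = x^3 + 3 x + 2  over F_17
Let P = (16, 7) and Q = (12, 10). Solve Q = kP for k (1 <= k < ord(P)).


Enumerate multiples of P until we hit Q = (12, 10):
  1P = (16, 7)
  2P = (6, 7)
  3P = (12, 10)
Match found at i = 3.

k = 3


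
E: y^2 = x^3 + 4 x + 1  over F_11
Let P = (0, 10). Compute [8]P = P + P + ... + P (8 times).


k = 8 = 1000_2 (binary, LSB first: 0001)
Double-and-add from P = (0, 10):
  bit 0 = 0: acc unchanged = O
  bit 1 = 0: acc unchanged = O
  bit 2 = 0: acc unchanged = O
  bit 3 = 1: acc = O + (0, 1) = (0, 1)

8P = (0, 1)


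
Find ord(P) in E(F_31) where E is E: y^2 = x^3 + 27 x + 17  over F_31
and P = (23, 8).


Compute successive multiples of P until we hit O:
  1P = (23, 8)
  2P = (1, 18)
  3P = (9, 11)
  4P = (3, 1)
  5P = (30, 19)
  6P = (14, 15)
  7P = (8, 1)
  8P = (10, 27)
  ... (continuing to 30P)
  30P = O

ord(P) = 30


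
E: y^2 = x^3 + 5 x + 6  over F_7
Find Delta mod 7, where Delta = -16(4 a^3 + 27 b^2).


4 a^3 + 27 b^2 = 4*5^3 + 27*6^2 = 500 + 972 = 1472
Delta = -16 * (1472) = -23552
Delta mod 7 = 3

Delta = 3 (mod 7)


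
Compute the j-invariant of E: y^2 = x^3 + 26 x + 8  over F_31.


Delta = -16(4 a^3 + 27 b^2) mod 31 = 6
-1728 * (4 a)^3 = -1728 * (4*26)^3 mod 31 = 15
j = 15 * 6^(-1) mod 31 = 18

j = 18 (mod 31)


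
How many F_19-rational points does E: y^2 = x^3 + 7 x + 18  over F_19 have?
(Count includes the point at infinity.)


For each x in F_19, count y with y^2 = x^3 + 7 x + 18 mod 19:
  x = 1: RHS = 7, y in [8, 11]  -> 2 point(s)
  x = 3: RHS = 9, y in [3, 16]  -> 2 point(s)
  x = 5: RHS = 7, y in [8, 11]  -> 2 point(s)
  x = 7: RHS = 11, y in [7, 12]  -> 2 point(s)
  x = 8: RHS = 16, y in [4, 15]  -> 2 point(s)
  x = 10: RHS = 5, y in [9, 10]  -> 2 point(s)
  x = 11: RHS = 1, y in [1, 18]  -> 2 point(s)
  x = 12: RHS = 6, y in [5, 14]  -> 2 point(s)
  x = 13: RHS = 7, y in [8, 11]  -> 2 point(s)
Affine points: 18. Add the point at infinity: total = 19.

#E(F_19) = 19


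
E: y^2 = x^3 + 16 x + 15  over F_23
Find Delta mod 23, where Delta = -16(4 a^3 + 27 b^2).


4 a^3 + 27 b^2 = 4*16^3 + 27*15^2 = 16384 + 6075 = 22459
Delta = -16 * (22459) = -359344
Delta mod 23 = 8

Delta = 8 (mod 23)


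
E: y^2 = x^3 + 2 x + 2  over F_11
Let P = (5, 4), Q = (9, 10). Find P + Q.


P != Q, so use the chord formula.
s = (y2 - y1) / (x2 - x1) = (6) / (4) mod 11 = 7
x3 = s^2 - x1 - x2 mod 11 = 7^2 - 5 - 9 = 2
y3 = s (x1 - x3) - y1 mod 11 = 7 * (5 - 2) - 4 = 6

P + Q = (2, 6)


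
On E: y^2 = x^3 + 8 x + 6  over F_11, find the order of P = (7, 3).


Compute successive multiples of P until we hit O:
  1P = (7, 3)
  2P = (1, 9)
  3P = (4, 5)
  4P = (9, 2)
  5P = (9, 9)
  6P = (4, 6)
  7P = (1, 2)
  8P = (7, 8)
  ... (continuing to 9P)
  9P = O

ord(P) = 9


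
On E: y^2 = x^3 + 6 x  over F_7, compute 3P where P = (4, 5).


k = 3 = 11_2 (binary, LSB first: 11)
Double-and-add from P = (4, 5):
  bit 0 = 1: acc = O + (4, 5) = (4, 5)
  bit 1 = 1: acc = (4, 5) + (1, 0) = (4, 2)

3P = (4, 2)


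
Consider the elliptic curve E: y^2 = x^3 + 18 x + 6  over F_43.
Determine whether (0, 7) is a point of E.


Check whether y^2 = x^3 + 18 x + 6 (mod 43) for (x, y) = (0, 7).
LHS: y^2 = 7^2 mod 43 = 6
RHS: x^3 + 18 x + 6 = 0^3 + 18*0 + 6 mod 43 = 6
LHS = RHS

Yes, on the curve


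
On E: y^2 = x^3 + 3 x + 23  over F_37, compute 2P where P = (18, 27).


Doubling: s = (3 x1^2 + a) / (2 y1)
s = (3*18^2 + 3) / (2*27) mod 37 = 16
x3 = s^2 - 2 x1 mod 37 = 16^2 - 2*18 = 35
y3 = s (x1 - x3) - y1 mod 37 = 16 * (18 - 35) - 27 = 34

2P = (35, 34)


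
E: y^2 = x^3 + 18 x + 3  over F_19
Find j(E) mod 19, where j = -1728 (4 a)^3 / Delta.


Delta = -16(4 a^3 + 27 b^2) mod 19 = 14
-1728 * (4 a)^3 = -1728 * (4*18)^3 mod 19 = 12
j = 12 * 14^(-1) mod 19 = 9

j = 9 (mod 19)


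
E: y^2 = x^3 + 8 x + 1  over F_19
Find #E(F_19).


For each x in F_19, count y with y^2 = x^3 + 8 x + 1 mod 19:
  x = 0: RHS = 1, y in [1, 18]  -> 2 point(s)
  x = 2: RHS = 6, y in [5, 14]  -> 2 point(s)
  x = 7: RHS = 1, y in [1, 18]  -> 2 point(s)
  x = 8: RHS = 7, y in [8, 11]  -> 2 point(s)
  x = 9: RHS = 4, y in [2, 17]  -> 2 point(s)
  x = 10: RHS = 17, y in [6, 13]  -> 2 point(s)
  x = 12: RHS = 1, y in [1, 18]  -> 2 point(s)
  x = 14: RHS = 7, y in [8, 11]  -> 2 point(s)
  x = 15: RHS = 0, y in [0]  -> 1 point(s)
  x = 16: RHS = 7, y in [8, 11]  -> 2 point(s)
  x = 18: RHS = 11, y in [7, 12]  -> 2 point(s)
Affine points: 21. Add the point at infinity: total = 22.

#E(F_19) = 22


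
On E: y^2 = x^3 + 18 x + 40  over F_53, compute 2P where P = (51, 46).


Doubling: s = (3 x1^2 + a) / (2 y1)
s = (3*51^2 + 18) / (2*46) mod 53 = 13
x3 = s^2 - 2 x1 mod 53 = 13^2 - 2*51 = 14
y3 = s (x1 - x3) - y1 mod 53 = 13 * (51 - 14) - 46 = 11

2P = (14, 11)


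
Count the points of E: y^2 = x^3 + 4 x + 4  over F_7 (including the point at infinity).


For each x in F_7, count y with y^2 = x^3 + 4 x + 4 mod 7:
  x = 0: RHS = 4, y in [2, 5]  -> 2 point(s)
  x = 1: RHS = 2, y in [3, 4]  -> 2 point(s)
  x = 3: RHS = 1, y in [1, 6]  -> 2 point(s)
  x = 4: RHS = 0, y in [0]  -> 1 point(s)
  x = 5: RHS = 2, y in [3, 4]  -> 2 point(s)
Affine points: 9. Add the point at infinity: total = 10.

#E(F_7) = 10


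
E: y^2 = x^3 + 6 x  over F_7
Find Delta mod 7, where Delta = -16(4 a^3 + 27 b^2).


4 a^3 + 27 b^2 = 4*6^3 + 27*0^2 = 864 + 0 = 864
Delta = -16 * (864) = -13824
Delta mod 7 = 1

Delta = 1 (mod 7)


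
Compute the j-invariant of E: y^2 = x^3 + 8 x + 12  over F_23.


Delta = -16(4 a^3 + 27 b^2) mod 23 = 14
-1728 * (4 a)^3 = -1728 * (4*8)^3 mod 23 = 21
j = 21 * 14^(-1) mod 23 = 13

j = 13 (mod 23)


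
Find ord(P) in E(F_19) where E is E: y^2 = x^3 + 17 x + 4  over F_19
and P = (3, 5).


Compute successive multiples of P until we hit O:
  1P = (3, 5)
  2P = (5, 9)
  3P = (15, 9)
  4P = (18, 9)
  5P = (18, 10)
  6P = (15, 10)
  7P = (5, 10)
  8P = (3, 14)
  ... (continuing to 9P)
  9P = O

ord(P) = 9


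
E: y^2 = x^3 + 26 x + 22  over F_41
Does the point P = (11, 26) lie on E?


Check whether y^2 = x^3 + 26 x + 22 (mod 41) for (x, y) = (11, 26).
LHS: y^2 = 26^2 mod 41 = 20
RHS: x^3 + 26 x + 22 = 11^3 + 26*11 + 22 mod 41 = 40
LHS != RHS

No, not on the curve


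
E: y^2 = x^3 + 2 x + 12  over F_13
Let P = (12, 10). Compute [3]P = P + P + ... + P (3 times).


k = 3 = 11_2 (binary, LSB first: 11)
Double-and-add from P = (12, 10):
  bit 0 = 1: acc = O + (12, 10) = (12, 10)
  bit 1 = 1: acc = (12, 10) + (11, 0) = (12, 3)

3P = (12, 3)


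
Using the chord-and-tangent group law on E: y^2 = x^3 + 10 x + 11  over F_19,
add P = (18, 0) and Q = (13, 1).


P != Q, so use the chord formula.
s = (y2 - y1) / (x2 - x1) = (1) / (14) mod 19 = 15
x3 = s^2 - x1 - x2 mod 19 = 15^2 - 18 - 13 = 4
y3 = s (x1 - x3) - y1 mod 19 = 15 * (18 - 4) - 0 = 1

P + Q = (4, 1)


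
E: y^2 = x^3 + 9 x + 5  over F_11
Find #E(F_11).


For each x in F_11, count y with y^2 = x^3 + 9 x + 5 mod 11:
  x = 0: RHS = 5, y in [4, 7]  -> 2 point(s)
  x = 1: RHS = 4, y in [2, 9]  -> 2 point(s)
  x = 2: RHS = 9, y in [3, 8]  -> 2 point(s)
  x = 3: RHS = 4, y in [2, 9]  -> 2 point(s)
  x = 6: RHS = 0, y in [0]  -> 1 point(s)
  x = 7: RHS = 4, y in [2, 9]  -> 2 point(s)
  x = 9: RHS = 1, y in [1, 10]  -> 2 point(s)
Affine points: 13. Add the point at infinity: total = 14.

#E(F_11) = 14


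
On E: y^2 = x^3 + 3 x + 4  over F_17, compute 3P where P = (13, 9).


k = 3 = 11_2 (binary, LSB first: 11)
Double-and-add from P = (13, 9):
  bit 0 = 1: acc = O + (13, 9) = (13, 9)
  bit 1 = 1: acc = (13, 9) + (8, 8) = (11, 5)

3P = (11, 5)


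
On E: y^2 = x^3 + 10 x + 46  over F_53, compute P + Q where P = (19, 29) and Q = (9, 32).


P != Q, so use the chord formula.
s = (y2 - y1) / (x2 - x1) = (3) / (43) mod 53 = 5
x3 = s^2 - x1 - x2 mod 53 = 5^2 - 19 - 9 = 50
y3 = s (x1 - x3) - y1 mod 53 = 5 * (19 - 50) - 29 = 28

P + Q = (50, 28)


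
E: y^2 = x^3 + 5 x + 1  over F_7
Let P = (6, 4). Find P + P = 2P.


Doubling: s = (3 x1^2 + a) / (2 y1)
s = (3*6^2 + 5) / (2*4) mod 7 = 1
x3 = s^2 - 2 x1 mod 7 = 1^2 - 2*6 = 3
y3 = s (x1 - x3) - y1 mod 7 = 1 * (6 - 3) - 4 = 6

2P = (3, 6)


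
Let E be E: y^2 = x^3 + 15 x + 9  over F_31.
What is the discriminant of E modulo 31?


4 a^3 + 27 b^2 = 4*15^3 + 27*9^2 = 13500 + 2187 = 15687
Delta = -16 * (15687) = -250992
Delta mod 31 = 15

Delta = 15 (mod 31)


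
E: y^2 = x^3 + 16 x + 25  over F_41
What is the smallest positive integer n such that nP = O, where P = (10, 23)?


Compute successive multiples of P until we hit O:
  1P = (10, 23)
  2P = (12, 31)
  3P = (35, 0)
  4P = (12, 10)
  5P = (10, 18)
  6P = O

ord(P) = 6


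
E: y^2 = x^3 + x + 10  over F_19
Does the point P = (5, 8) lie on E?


Check whether y^2 = x^3 + 1 x + 10 (mod 19) for (x, y) = (5, 8).
LHS: y^2 = 8^2 mod 19 = 7
RHS: x^3 + 1 x + 10 = 5^3 + 1*5 + 10 mod 19 = 7
LHS = RHS

Yes, on the curve


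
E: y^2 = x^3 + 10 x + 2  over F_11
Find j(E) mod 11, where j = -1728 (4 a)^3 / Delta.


Delta = -16(4 a^3 + 27 b^2) mod 11 = 8
-1728 * (4 a)^3 = -1728 * (4*10)^3 mod 11 = 9
j = 9 * 8^(-1) mod 11 = 8

j = 8 (mod 11)


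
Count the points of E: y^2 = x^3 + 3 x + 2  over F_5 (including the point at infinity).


For each x in F_5, count y with y^2 = x^3 + 3 x + 2 mod 5:
  x = 1: RHS = 1, y in [1, 4]  -> 2 point(s)
  x = 2: RHS = 1, y in [1, 4]  -> 2 point(s)
Affine points: 4. Add the point at infinity: total = 5.

#E(F_5) = 5


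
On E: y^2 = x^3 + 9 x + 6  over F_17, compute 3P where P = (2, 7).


k = 3 = 11_2 (binary, LSB first: 11)
Double-and-add from P = (2, 7):
  bit 0 = 1: acc = O + (2, 7) = (2, 7)
  bit 1 = 1: acc = (2, 7) + (11, 5) = (3, 14)

3P = (3, 14)


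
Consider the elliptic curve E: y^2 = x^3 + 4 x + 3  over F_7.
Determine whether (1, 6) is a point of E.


Check whether y^2 = x^3 + 4 x + 3 (mod 7) for (x, y) = (1, 6).
LHS: y^2 = 6^2 mod 7 = 1
RHS: x^3 + 4 x + 3 = 1^3 + 4*1 + 3 mod 7 = 1
LHS = RHS

Yes, on the curve


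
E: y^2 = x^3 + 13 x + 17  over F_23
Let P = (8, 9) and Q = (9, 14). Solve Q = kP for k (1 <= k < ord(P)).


Enumerate multiples of P until we hit Q = (9, 14):
  1P = (8, 9)
  2P = (9, 9)
  3P = (6, 14)
  4P = (21, 12)
  5P = (21, 11)
  6P = (6, 9)
  7P = (9, 14)
Match found at i = 7.

k = 7


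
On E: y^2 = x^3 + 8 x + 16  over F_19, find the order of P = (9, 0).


Compute successive multiples of P until we hit O:
  1P = (9, 0)
  2P = O

ord(P) = 2


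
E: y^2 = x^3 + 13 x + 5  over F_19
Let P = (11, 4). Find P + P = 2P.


Doubling: s = (3 x1^2 + a) / (2 y1)
s = (3*11^2 + 13) / (2*4) mod 19 = 9
x3 = s^2 - 2 x1 mod 19 = 9^2 - 2*11 = 2
y3 = s (x1 - x3) - y1 mod 19 = 9 * (11 - 2) - 4 = 1

2P = (2, 1)


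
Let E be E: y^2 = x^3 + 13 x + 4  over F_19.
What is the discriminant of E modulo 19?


4 a^3 + 27 b^2 = 4*13^3 + 27*4^2 = 8788 + 432 = 9220
Delta = -16 * (9220) = -147520
Delta mod 19 = 15

Delta = 15 (mod 19)


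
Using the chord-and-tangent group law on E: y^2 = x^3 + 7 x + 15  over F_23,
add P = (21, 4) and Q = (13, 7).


P != Q, so use the chord formula.
s = (y2 - y1) / (x2 - x1) = (3) / (15) mod 23 = 14
x3 = s^2 - x1 - x2 mod 23 = 14^2 - 21 - 13 = 1
y3 = s (x1 - x3) - y1 mod 23 = 14 * (21 - 1) - 4 = 0

P + Q = (1, 0)


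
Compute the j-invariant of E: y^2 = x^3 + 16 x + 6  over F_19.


Delta = -16(4 a^3 + 27 b^2) mod 19 = 8
-1728 * (4 a)^3 = -1728 * (4*16)^3 mod 19 = 1
j = 1 * 8^(-1) mod 19 = 12

j = 12 (mod 19)


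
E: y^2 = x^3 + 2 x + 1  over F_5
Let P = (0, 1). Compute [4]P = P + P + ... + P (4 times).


k = 4 = 100_2 (binary, LSB first: 001)
Double-and-add from P = (0, 1):
  bit 0 = 0: acc unchanged = O
  bit 1 = 0: acc unchanged = O
  bit 2 = 1: acc = O + (3, 2) = (3, 2)

4P = (3, 2)


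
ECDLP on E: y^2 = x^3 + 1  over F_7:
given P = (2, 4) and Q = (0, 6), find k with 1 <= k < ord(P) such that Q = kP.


Enumerate multiples of P until we hit Q = (0, 6):
  1P = (2, 4)
  2P = (0, 6)
Match found at i = 2.

k = 2


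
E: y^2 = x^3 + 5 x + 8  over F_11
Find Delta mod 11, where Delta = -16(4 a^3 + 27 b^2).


4 a^3 + 27 b^2 = 4*5^3 + 27*8^2 = 500 + 1728 = 2228
Delta = -16 * (2228) = -35648
Delta mod 11 = 3

Delta = 3 (mod 11)


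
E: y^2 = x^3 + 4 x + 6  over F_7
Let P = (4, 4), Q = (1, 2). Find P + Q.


P != Q, so use the chord formula.
s = (y2 - y1) / (x2 - x1) = (5) / (4) mod 7 = 3
x3 = s^2 - x1 - x2 mod 7 = 3^2 - 4 - 1 = 4
y3 = s (x1 - x3) - y1 mod 7 = 3 * (4 - 4) - 4 = 3

P + Q = (4, 3)


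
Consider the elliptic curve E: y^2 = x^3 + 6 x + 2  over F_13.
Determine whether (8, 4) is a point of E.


Check whether y^2 = x^3 + 6 x + 2 (mod 13) for (x, y) = (8, 4).
LHS: y^2 = 4^2 mod 13 = 3
RHS: x^3 + 6 x + 2 = 8^3 + 6*8 + 2 mod 13 = 3
LHS = RHS

Yes, on the curve


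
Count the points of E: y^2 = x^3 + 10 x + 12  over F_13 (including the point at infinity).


For each x in F_13, count y with y^2 = x^3 + 10 x + 12 mod 13:
  x = 0: RHS = 12, y in [5, 8]  -> 2 point(s)
  x = 1: RHS = 10, y in [6, 7]  -> 2 point(s)
  x = 2: RHS = 1, y in [1, 12]  -> 2 point(s)
  x = 3: RHS = 4, y in [2, 11]  -> 2 point(s)
  x = 4: RHS = 12, y in [5, 8]  -> 2 point(s)
  x = 7: RHS = 9, y in [3, 10]  -> 2 point(s)
  x = 9: RHS = 12, y in [5, 8]  -> 2 point(s)
  x = 11: RHS = 10, y in [6, 7]  -> 2 point(s)
  x = 12: RHS = 1, y in [1, 12]  -> 2 point(s)
Affine points: 18. Add the point at infinity: total = 19.

#E(F_13) = 19


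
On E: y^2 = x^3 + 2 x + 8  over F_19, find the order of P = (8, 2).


Compute successive multiples of P until we hit O:
  1P = (8, 2)
  2P = (4, 2)
  3P = (7, 17)
  4P = (1, 7)
  5P = (14, 5)
  6P = (2, 1)
  7P = (18, 9)
  8P = (18, 10)
  ... (continuing to 15P)
  15P = O

ord(P) = 15


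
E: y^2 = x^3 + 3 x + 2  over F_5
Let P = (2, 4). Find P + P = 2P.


Doubling: s = (3 x1^2 + a) / (2 y1)
s = (3*2^2 + 3) / (2*4) mod 5 = 0
x3 = s^2 - 2 x1 mod 5 = 0^2 - 2*2 = 1
y3 = s (x1 - x3) - y1 mod 5 = 0 * (2 - 1) - 4 = 1

2P = (1, 1)


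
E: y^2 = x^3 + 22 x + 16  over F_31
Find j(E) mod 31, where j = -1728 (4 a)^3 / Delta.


Delta = -16(4 a^3 + 27 b^2) mod 31 = 17
-1728 * (4 a)^3 = -1728 * (4*22)^3 mod 31 = 23
j = 23 * 17^(-1) mod 31 = 5

j = 5 (mod 31)


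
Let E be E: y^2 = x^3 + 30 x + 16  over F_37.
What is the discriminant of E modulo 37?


4 a^3 + 27 b^2 = 4*30^3 + 27*16^2 = 108000 + 6912 = 114912
Delta = -16 * (114912) = -1838592
Delta mod 37 = 12

Delta = 12 (mod 37)


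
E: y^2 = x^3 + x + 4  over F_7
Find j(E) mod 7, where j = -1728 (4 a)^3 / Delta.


Delta = -16(4 a^3 + 27 b^2) mod 7 = 3
-1728 * (4 a)^3 = -1728 * (4*1)^3 mod 7 = 1
j = 1 * 3^(-1) mod 7 = 5

j = 5 (mod 7)


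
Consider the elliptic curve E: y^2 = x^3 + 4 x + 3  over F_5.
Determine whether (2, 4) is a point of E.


Check whether y^2 = x^3 + 4 x + 3 (mod 5) for (x, y) = (2, 4).
LHS: y^2 = 4^2 mod 5 = 1
RHS: x^3 + 4 x + 3 = 2^3 + 4*2 + 3 mod 5 = 4
LHS != RHS

No, not on the curve


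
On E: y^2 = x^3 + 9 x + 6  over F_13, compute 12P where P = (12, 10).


k = 12 = 1100_2 (binary, LSB first: 0011)
Double-and-add from P = (12, 10):
  bit 0 = 0: acc unchanged = O
  bit 1 = 0: acc unchanged = O
  bit 2 = 1: acc = O + (1, 9) = (1, 9)
  bit 3 = 1: acc = (1, 9) + (10, 11) = (12, 3)

12P = (12, 3)


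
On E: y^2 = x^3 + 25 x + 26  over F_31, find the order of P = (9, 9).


Compute successive multiples of P until we hit O:
  1P = (9, 9)
  2P = (15, 5)
  3P = (4, 29)
  4P = (3, 29)
  5P = (6, 12)
  6P = (17, 30)
  7P = (24, 2)
  8P = (8, 5)
  ... (continuing to 18P)
  18P = O

ord(P) = 18


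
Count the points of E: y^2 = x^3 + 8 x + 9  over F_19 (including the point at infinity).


For each x in F_19, count y with y^2 = x^3 + 8 x + 9 mod 19:
  x = 0: RHS = 9, y in [3, 16]  -> 2 point(s)
  x = 6: RHS = 7, y in [8, 11]  -> 2 point(s)
  x = 7: RHS = 9, y in [3, 16]  -> 2 point(s)
  x = 10: RHS = 6, y in [5, 14]  -> 2 point(s)
  x = 12: RHS = 9, y in [3, 16]  -> 2 point(s)
  x = 13: RHS = 11, y in [7, 12]  -> 2 point(s)
  x = 17: RHS = 4, y in [2, 17]  -> 2 point(s)
  x = 18: RHS = 0, y in [0]  -> 1 point(s)
Affine points: 15. Add the point at infinity: total = 16.

#E(F_19) = 16


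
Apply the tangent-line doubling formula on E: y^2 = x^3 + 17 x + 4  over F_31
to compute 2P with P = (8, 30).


Doubling: s = (3 x1^2 + a) / (2 y1)
s = (3*8^2 + 17) / (2*30) mod 31 = 4
x3 = s^2 - 2 x1 mod 31 = 4^2 - 2*8 = 0
y3 = s (x1 - x3) - y1 mod 31 = 4 * (8 - 0) - 30 = 2

2P = (0, 2)


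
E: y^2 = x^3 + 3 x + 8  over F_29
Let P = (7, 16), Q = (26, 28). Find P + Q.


P != Q, so use the chord formula.
s = (y2 - y1) / (x2 - x1) = (12) / (19) mod 29 = 22
x3 = s^2 - x1 - x2 mod 29 = 22^2 - 7 - 26 = 16
y3 = s (x1 - x3) - y1 mod 29 = 22 * (7 - 16) - 16 = 18

P + Q = (16, 18)


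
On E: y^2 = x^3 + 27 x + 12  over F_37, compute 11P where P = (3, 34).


k = 11 = 1011_2 (binary, LSB first: 1101)
Double-and-add from P = (3, 34):
  bit 0 = 1: acc = O + (3, 34) = (3, 34)
  bit 1 = 1: acc = (3, 34) + (1, 22) = (32, 14)
  bit 2 = 0: acc unchanged = (32, 14)
  bit 3 = 1: acc = (32, 14) + (18, 22) = (13, 28)

11P = (13, 28)


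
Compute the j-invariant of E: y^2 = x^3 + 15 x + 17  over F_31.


Delta = -16(4 a^3 + 27 b^2) mod 31 = 28
-1728 * (4 a)^3 = -1728 * (4*15)^3 mod 31 = 29
j = 29 * 28^(-1) mod 31 = 11

j = 11 (mod 31)


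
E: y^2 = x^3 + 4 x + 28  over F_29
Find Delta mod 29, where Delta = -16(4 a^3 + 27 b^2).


4 a^3 + 27 b^2 = 4*4^3 + 27*28^2 = 256 + 21168 = 21424
Delta = -16 * (21424) = -342784
Delta mod 29 = 25

Delta = 25 (mod 29)


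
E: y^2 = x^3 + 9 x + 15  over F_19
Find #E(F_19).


For each x in F_19, count y with y^2 = x^3 + 9 x + 15 mod 19:
  x = 1: RHS = 6, y in [5, 14]  -> 2 point(s)
  x = 4: RHS = 1, y in [1, 18]  -> 2 point(s)
  x = 6: RHS = 0, y in [0]  -> 1 point(s)
  x = 11: RHS = 1, y in [1, 18]  -> 2 point(s)
  x = 13: RHS = 11, y in [7, 12]  -> 2 point(s)
  x = 14: RHS = 16, y in [4, 15]  -> 2 point(s)
  x = 18: RHS = 5, y in [9, 10]  -> 2 point(s)
Affine points: 13. Add the point at infinity: total = 14.

#E(F_19) = 14


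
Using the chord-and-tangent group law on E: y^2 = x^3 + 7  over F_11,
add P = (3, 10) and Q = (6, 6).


P != Q, so use the chord formula.
s = (y2 - y1) / (x2 - x1) = (7) / (3) mod 11 = 6
x3 = s^2 - x1 - x2 mod 11 = 6^2 - 3 - 6 = 5
y3 = s (x1 - x3) - y1 mod 11 = 6 * (3 - 5) - 10 = 0

P + Q = (5, 0)


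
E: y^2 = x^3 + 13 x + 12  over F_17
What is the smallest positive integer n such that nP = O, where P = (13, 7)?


Compute successive multiples of P until we hit O:
  1P = (13, 7)
  2P = (4, 14)
  3P = (9, 5)
  4P = (8, 4)
  5P = (12, 14)
  6P = (7, 2)
  7P = (1, 3)
  8P = (5, 7)
  ... (continuing to 20P)
  20P = O

ord(P) = 20


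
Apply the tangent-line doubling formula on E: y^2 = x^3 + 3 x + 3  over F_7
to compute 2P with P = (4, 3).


Doubling: s = (3 x1^2 + a) / (2 y1)
s = (3*4^2 + 3) / (2*3) mod 7 = 5
x3 = s^2 - 2 x1 mod 7 = 5^2 - 2*4 = 3
y3 = s (x1 - x3) - y1 mod 7 = 5 * (4 - 3) - 3 = 2

2P = (3, 2)


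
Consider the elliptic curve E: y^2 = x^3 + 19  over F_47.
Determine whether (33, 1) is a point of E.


Check whether y^2 = x^3 + 0 x + 19 (mod 47) for (x, y) = (33, 1).
LHS: y^2 = 1^2 mod 47 = 1
RHS: x^3 + 0 x + 19 = 33^3 + 0*33 + 19 mod 47 = 1
LHS = RHS

Yes, on the curve


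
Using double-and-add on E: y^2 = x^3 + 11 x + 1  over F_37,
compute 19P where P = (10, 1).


k = 19 = 10011_2 (binary, LSB first: 11001)
Double-and-add from P = (10, 1):
  bit 0 = 1: acc = O + (10, 1) = (10, 1)
  bit 1 = 1: acc = (10, 1) + (27, 1) = (0, 36)
  bit 2 = 0: acc unchanged = (0, 36)
  bit 3 = 0: acc unchanged = (0, 36)
  bit 4 = 1: acc = (0, 36) + (8, 3) = (20, 28)

19P = (20, 28)


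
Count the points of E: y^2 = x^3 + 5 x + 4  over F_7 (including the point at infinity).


For each x in F_7, count y with y^2 = x^3 + 5 x + 4 mod 7:
  x = 0: RHS = 4, y in [2, 5]  -> 2 point(s)
  x = 2: RHS = 1, y in [1, 6]  -> 2 point(s)
  x = 3: RHS = 4, y in [2, 5]  -> 2 point(s)
  x = 4: RHS = 4, y in [2, 5]  -> 2 point(s)
  x = 5: RHS = 0, y in [0]  -> 1 point(s)
Affine points: 9. Add the point at infinity: total = 10.

#E(F_7) = 10


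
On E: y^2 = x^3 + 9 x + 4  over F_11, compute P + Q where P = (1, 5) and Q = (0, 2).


P != Q, so use the chord formula.
s = (y2 - y1) / (x2 - x1) = (8) / (10) mod 11 = 3
x3 = s^2 - x1 - x2 mod 11 = 3^2 - 1 - 0 = 8
y3 = s (x1 - x3) - y1 mod 11 = 3 * (1 - 8) - 5 = 7

P + Q = (8, 7)


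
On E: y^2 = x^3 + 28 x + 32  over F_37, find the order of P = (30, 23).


Compute successive multiples of P until we hit O:
  1P = (30, 23)
  2P = (23, 35)
  3P = (33, 35)
  4P = (27, 26)
  5P = (18, 2)
  6P = (36, 22)
  7P = (7, 4)
  8P = (16, 32)
  ... (continuing to 37P)
  37P = O

ord(P) = 37


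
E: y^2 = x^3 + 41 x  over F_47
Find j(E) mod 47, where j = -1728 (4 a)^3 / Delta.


Delta = -16(4 a^3 + 27 b^2) mod 47 = 6
-1728 * (4 a)^3 = -1728 * (4*41)^3 mod 47 = 28
j = 28 * 6^(-1) mod 47 = 36

j = 36 (mod 47)


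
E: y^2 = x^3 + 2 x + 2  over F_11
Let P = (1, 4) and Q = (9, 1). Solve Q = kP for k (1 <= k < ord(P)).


Enumerate multiples of P until we hit Q = (9, 1):
  1P = (1, 4)
  2P = (2, 5)
  3P = (9, 10)
  4P = (5, 4)
  5P = (5, 7)
  6P = (9, 1)
Match found at i = 6.

k = 6


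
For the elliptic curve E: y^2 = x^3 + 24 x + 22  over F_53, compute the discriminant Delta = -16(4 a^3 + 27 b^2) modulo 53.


4 a^3 + 27 b^2 = 4*24^3 + 27*22^2 = 55296 + 13068 = 68364
Delta = -16 * (68364) = -1093824
Delta mod 53 = 43

Delta = 43 (mod 53)


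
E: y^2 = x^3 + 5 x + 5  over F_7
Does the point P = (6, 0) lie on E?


Check whether y^2 = x^3 + 5 x + 5 (mod 7) for (x, y) = (6, 0).
LHS: y^2 = 0^2 mod 7 = 0
RHS: x^3 + 5 x + 5 = 6^3 + 5*6 + 5 mod 7 = 6
LHS != RHS

No, not on the curve


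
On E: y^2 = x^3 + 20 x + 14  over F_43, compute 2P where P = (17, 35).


Doubling: s = (3 x1^2 + a) / (2 y1)
s = (3*17^2 + 20) / (2*35) mod 43 = 1
x3 = s^2 - 2 x1 mod 43 = 1^2 - 2*17 = 10
y3 = s (x1 - x3) - y1 mod 43 = 1 * (17 - 10) - 35 = 15

2P = (10, 15)


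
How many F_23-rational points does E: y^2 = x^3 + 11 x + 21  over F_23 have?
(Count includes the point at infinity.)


For each x in F_23, count y with y^2 = x^3 + 11 x + 21 mod 23:
  x = 3: RHS = 12, y in [9, 14]  -> 2 point(s)
  x = 6: RHS = 4, y in [2, 21]  -> 2 point(s)
  x = 7: RHS = 4, y in [2, 21]  -> 2 point(s)
  x = 8: RHS = 0, y in [0]  -> 1 point(s)
  x = 10: RHS = 4, y in [2, 21]  -> 2 point(s)
  x = 11: RHS = 1, y in [1, 22]  -> 2 point(s)
  x = 12: RHS = 18, y in [8, 15]  -> 2 point(s)
  x = 18: RHS = 2, y in [5, 18]  -> 2 point(s)
  x = 22: RHS = 9, y in [3, 20]  -> 2 point(s)
Affine points: 17. Add the point at infinity: total = 18.

#E(F_23) = 18


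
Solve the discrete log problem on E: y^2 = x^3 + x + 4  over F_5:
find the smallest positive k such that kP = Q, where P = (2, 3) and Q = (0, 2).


Enumerate multiples of P until we hit Q = (0, 2):
  1P = (2, 3)
  2P = (0, 3)
  3P = (3, 2)
  4P = (1, 1)
  5P = (1, 4)
  6P = (3, 3)
  7P = (0, 2)
Match found at i = 7.

k = 7


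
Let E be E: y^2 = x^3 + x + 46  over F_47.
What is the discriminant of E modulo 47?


4 a^3 + 27 b^2 = 4*1^3 + 27*46^2 = 4 + 57132 = 57136
Delta = -16 * (57136) = -914176
Delta mod 47 = 21

Delta = 21 (mod 47)


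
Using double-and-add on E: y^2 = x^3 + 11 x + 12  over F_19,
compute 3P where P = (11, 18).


k = 3 = 11_2 (binary, LSB first: 11)
Double-and-add from P = (11, 18):
  bit 0 = 1: acc = O + (11, 18) = (11, 18)
  bit 1 = 1: acc = (11, 18) + (6, 16) = (9, 17)

3P = (9, 17)


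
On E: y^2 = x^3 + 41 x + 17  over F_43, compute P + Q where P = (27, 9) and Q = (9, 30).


P != Q, so use the chord formula.
s = (y2 - y1) / (x2 - x1) = (21) / (25) mod 43 = 6
x3 = s^2 - x1 - x2 mod 43 = 6^2 - 27 - 9 = 0
y3 = s (x1 - x3) - y1 mod 43 = 6 * (27 - 0) - 9 = 24

P + Q = (0, 24)


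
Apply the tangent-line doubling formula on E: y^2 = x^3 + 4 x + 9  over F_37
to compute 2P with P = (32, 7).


Doubling: s = (3 x1^2 + a) / (2 y1)
s = (3*32^2 + 4) / (2*7) mod 37 = 3
x3 = s^2 - 2 x1 mod 37 = 3^2 - 2*32 = 19
y3 = s (x1 - x3) - y1 mod 37 = 3 * (32 - 19) - 7 = 32

2P = (19, 32)


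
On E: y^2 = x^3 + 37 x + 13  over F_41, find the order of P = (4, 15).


Compute successive multiples of P until we hit O:
  1P = (4, 15)
  2P = (8, 1)
  3P = (31, 18)
  4P = (5, 35)
  5P = (22, 35)
  6P = (38, 11)
  7P = (1, 16)
  8P = (27, 20)
  ... (continuing to 20P)
  20P = O

ord(P) = 20


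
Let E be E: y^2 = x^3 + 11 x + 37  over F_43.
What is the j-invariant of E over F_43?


Delta = -16(4 a^3 + 27 b^2) mod 43 = 13
-1728 * (4 a)^3 = -1728 * (4*11)^3 mod 43 = 35
j = 35 * 13^(-1) mod 43 = 6

j = 6 (mod 43)


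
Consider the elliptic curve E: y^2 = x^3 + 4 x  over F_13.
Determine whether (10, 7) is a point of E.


Check whether y^2 = x^3 + 4 x + 0 (mod 13) for (x, y) = (10, 7).
LHS: y^2 = 7^2 mod 13 = 10
RHS: x^3 + 4 x + 0 = 10^3 + 4*10 + 0 mod 13 = 0
LHS != RHS

No, not on the curve


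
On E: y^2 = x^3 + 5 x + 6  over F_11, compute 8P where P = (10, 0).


k = 8 = 1000_2 (binary, LSB first: 0001)
Double-and-add from P = (10, 0):
  bit 0 = 0: acc unchanged = O
  bit 1 = 0: acc unchanged = O
  bit 2 = 0: acc unchanged = O
  bit 3 = 1: acc = O + O = O

8P = O


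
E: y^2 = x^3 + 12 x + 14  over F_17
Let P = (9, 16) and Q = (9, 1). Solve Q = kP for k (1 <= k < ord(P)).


Enumerate multiples of P until we hit Q = (9, 1):
  1P = (9, 16)
  2P = (16, 1)
  3P = (7, 4)
  4P = (3, 3)
  5P = (13, 15)
  6P = (11, 10)
  7P = (6, 9)
  8P = (15, 4)
  9P = (14, 11)
  10P = (12, 4)
  11P = (12, 13)
  12P = (14, 6)
  13P = (15, 13)
  14P = (6, 8)
  15P = (11, 7)
  16P = (13, 2)
  17P = (3, 14)
  18P = (7, 13)
  19P = (16, 16)
  20P = (9, 1)
Match found at i = 20.

k = 20


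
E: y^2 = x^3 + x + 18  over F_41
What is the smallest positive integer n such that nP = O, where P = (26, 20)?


Compute successive multiples of P until we hit O:
  1P = (26, 20)
  2P = (20, 24)
  3P = (0, 31)
  4P = (19, 7)
  5P = (12, 6)
  6P = (4, 2)
  7P = (32, 31)
  8P = (8, 13)
  ... (continuing to 48P)
  48P = O

ord(P) = 48


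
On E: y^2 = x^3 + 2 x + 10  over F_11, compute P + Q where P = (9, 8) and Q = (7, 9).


P != Q, so use the chord formula.
s = (y2 - y1) / (x2 - x1) = (1) / (9) mod 11 = 5
x3 = s^2 - x1 - x2 mod 11 = 5^2 - 9 - 7 = 9
y3 = s (x1 - x3) - y1 mod 11 = 5 * (9 - 9) - 8 = 3

P + Q = (9, 3)


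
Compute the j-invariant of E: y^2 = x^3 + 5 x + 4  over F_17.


Delta = -16(4 a^3 + 27 b^2) mod 17 = 14
-1728 * (4 a)^3 = -1728 * (4*5)^3 mod 17 = 9
j = 9 * 14^(-1) mod 17 = 14

j = 14 (mod 17)


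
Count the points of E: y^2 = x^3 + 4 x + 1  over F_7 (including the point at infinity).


For each x in F_7, count y with y^2 = x^3 + 4 x + 1 mod 7:
  x = 0: RHS = 1, y in [1, 6]  -> 2 point(s)
  x = 4: RHS = 4, y in [2, 5]  -> 2 point(s)
Affine points: 4. Add the point at infinity: total = 5.

#E(F_7) = 5


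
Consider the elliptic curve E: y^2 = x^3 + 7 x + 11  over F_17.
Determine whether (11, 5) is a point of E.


Check whether y^2 = x^3 + 7 x + 11 (mod 17) for (x, y) = (11, 5).
LHS: y^2 = 5^2 mod 17 = 8
RHS: x^3 + 7 x + 11 = 11^3 + 7*11 + 11 mod 17 = 8
LHS = RHS

Yes, on the curve


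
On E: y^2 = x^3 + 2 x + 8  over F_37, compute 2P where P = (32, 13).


Doubling: s = (3 x1^2 + a) / (2 y1)
s = (3*32^2 + 2) / (2*13) mod 37 = 30
x3 = s^2 - 2 x1 mod 37 = 30^2 - 2*32 = 22
y3 = s (x1 - x3) - y1 mod 37 = 30 * (32 - 22) - 13 = 28

2P = (22, 28)


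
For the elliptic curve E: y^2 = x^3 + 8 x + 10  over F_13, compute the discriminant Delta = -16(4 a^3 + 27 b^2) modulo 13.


4 a^3 + 27 b^2 = 4*8^3 + 27*10^2 = 2048 + 2700 = 4748
Delta = -16 * (4748) = -75968
Delta mod 13 = 4

Delta = 4 (mod 13)


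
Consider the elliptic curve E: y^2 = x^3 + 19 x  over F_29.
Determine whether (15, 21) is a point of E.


Check whether y^2 = x^3 + 19 x + 0 (mod 29) for (x, y) = (15, 21).
LHS: y^2 = 21^2 mod 29 = 6
RHS: x^3 + 19 x + 0 = 15^3 + 19*15 + 0 mod 29 = 6
LHS = RHS

Yes, on the curve


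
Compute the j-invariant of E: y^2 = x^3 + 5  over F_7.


Delta = -16(4 a^3 + 27 b^2) mod 7 = 1
-1728 * (4 a)^3 = -1728 * (4*0)^3 mod 7 = 0
j = 0 * 1^(-1) mod 7 = 0

j = 0 (mod 7)


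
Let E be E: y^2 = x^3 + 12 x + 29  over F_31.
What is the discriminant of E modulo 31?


4 a^3 + 27 b^2 = 4*12^3 + 27*29^2 = 6912 + 22707 = 29619
Delta = -16 * (29619) = -473904
Delta mod 31 = 24

Delta = 24 (mod 31)


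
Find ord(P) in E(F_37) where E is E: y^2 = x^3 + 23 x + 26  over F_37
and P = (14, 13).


Compute successive multiples of P until we hit O:
  1P = (14, 13)
  2P = (34, 35)
  3P = (15, 34)
  4P = (5, 28)
  5P = (29, 12)
  6P = (19, 12)
  7P = (7, 30)
  8P = (0, 27)
  ... (continuing to 32P)
  32P = O

ord(P) = 32


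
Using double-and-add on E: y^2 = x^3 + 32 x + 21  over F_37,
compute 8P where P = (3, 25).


k = 8 = 1000_2 (binary, LSB first: 0001)
Double-and-add from P = (3, 25):
  bit 0 = 0: acc unchanged = O
  bit 1 = 0: acc unchanged = O
  bit 2 = 0: acc unchanged = O
  bit 3 = 1: acc = O + (8, 30) = (8, 30)

8P = (8, 30)


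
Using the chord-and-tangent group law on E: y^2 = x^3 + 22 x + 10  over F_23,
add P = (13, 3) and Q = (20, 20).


P != Q, so use the chord formula.
s = (y2 - y1) / (x2 - x1) = (17) / (7) mod 23 = 9
x3 = s^2 - x1 - x2 mod 23 = 9^2 - 13 - 20 = 2
y3 = s (x1 - x3) - y1 mod 23 = 9 * (13 - 2) - 3 = 4

P + Q = (2, 4)


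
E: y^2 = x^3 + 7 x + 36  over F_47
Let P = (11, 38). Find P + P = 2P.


Doubling: s = (3 x1^2 + a) / (2 y1)
s = (3*11^2 + 7) / (2*38) mod 47 = 16
x3 = s^2 - 2 x1 mod 47 = 16^2 - 2*11 = 46
y3 = s (x1 - x3) - y1 mod 47 = 16 * (11 - 46) - 38 = 13

2P = (46, 13)


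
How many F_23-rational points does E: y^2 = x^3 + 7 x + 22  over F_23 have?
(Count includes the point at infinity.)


For each x in F_23, count y with y^2 = x^3 + 7 x + 22 mod 23:
  x = 3: RHS = 1, y in [1, 22]  -> 2 point(s)
  x = 6: RHS = 4, y in [2, 21]  -> 2 point(s)
  x = 7: RHS = 0, y in [0]  -> 1 point(s)
  x = 9: RHS = 9, y in [3, 20]  -> 2 point(s)
  x = 11: RHS = 4, y in [2, 21]  -> 2 point(s)
  x = 14: RHS = 12, y in [9, 14]  -> 2 point(s)
  x = 15: RHS = 6, y in [11, 12]  -> 2 point(s)
  x = 18: RHS = 0, y in [0]  -> 1 point(s)
  x = 21: RHS = 0, y in [0]  -> 1 point(s)
Affine points: 15. Add the point at infinity: total = 16.

#E(F_23) = 16


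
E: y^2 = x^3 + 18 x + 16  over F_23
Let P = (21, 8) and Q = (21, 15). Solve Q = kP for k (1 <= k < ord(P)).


Enumerate multiples of P until we hit Q = (21, 15):
  1P = (21, 8)
  2P = (5, 22)
  3P = (1, 9)
  4P = (19, 8)
  5P = (6, 15)
  6P = (0, 19)
  7P = (15, 2)
  8P = (11, 2)
  9P = (7, 5)
  10P = (13, 20)
  11P = (20, 2)
  12P = (18, 10)
  13P = (10, 0)
  14P = (18, 13)
  15P = (20, 21)
  16P = (13, 3)
  17P = (7, 18)
  18P = (11, 21)
  19P = (15, 21)
  20P = (0, 4)
  21P = (6, 8)
  22P = (19, 15)
  23P = (1, 14)
  24P = (5, 1)
  25P = (21, 15)
Match found at i = 25.

k = 25


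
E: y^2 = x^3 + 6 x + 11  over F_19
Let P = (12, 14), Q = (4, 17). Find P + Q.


P != Q, so use the chord formula.
s = (y2 - y1) / (x2 - x1) = (3) / (11) mod 19 = 2
x3 = s^2 - x1 - x2 mod 19 = 2^2 - 12 - 4 = 7
y3 = s (x1 - x3) - y1 mod 19 = 2 * (12 - 7) - 14 = 15

P + Q = (7, 15)


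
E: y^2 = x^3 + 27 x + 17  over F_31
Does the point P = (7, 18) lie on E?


Check whether y^2 = x^3 + 27 x + 17 (mod 31) for (x, y) = (7, 18).
LHS: y^2 = 18^2 mod 31 = 14
RHS: x^3 + 27 x + 17 = 7^3 + 27*7 + 17 mod 31 = 22
LHS != RHS

No, not on the curve


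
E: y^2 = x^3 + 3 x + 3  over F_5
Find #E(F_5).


For each x in F_5, count y with y^2 = x^3 + 3 x + 3 mod 5:
  x = 3: RHS = 4, y in [2, 3]  -> 2 point(s)
  x = 4: RHS = 4, y in [2, 3]  -> 2 point(s)
Affine points: 4. Add the point at infinity: total = 5.

#E(F_5) = 5


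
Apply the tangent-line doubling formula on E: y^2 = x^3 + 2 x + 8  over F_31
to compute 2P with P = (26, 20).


Doubling: s = (3 x1^2 + a) / (2 y1)
s = (3*26^2 + 2) / (2*20) mod 31 = 12
x3 = s^2 - 2 x1 mod 31 = 12^2 - 2*26 = 30
y3 = s (x1 - x3) - y1 mod 31 = 12 * (26 - 30) - 20 = 25

2P = (30, 25)
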